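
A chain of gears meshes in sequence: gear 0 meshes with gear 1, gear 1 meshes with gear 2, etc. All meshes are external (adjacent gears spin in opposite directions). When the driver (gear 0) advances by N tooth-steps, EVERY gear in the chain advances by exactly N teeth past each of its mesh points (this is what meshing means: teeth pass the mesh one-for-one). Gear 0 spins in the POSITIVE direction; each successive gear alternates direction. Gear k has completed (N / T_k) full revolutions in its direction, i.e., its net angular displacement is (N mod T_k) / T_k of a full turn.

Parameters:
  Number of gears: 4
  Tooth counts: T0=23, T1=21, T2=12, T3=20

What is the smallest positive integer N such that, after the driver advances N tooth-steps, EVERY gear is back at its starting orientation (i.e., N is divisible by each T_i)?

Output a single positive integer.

Gear k returns to start when N is a multiple of T_k.
All gears at start simultaneously when N is a common multiple of [23, 21, 12, 20]; the smallest such N is lcm(23, 21, 12, 20).
Start: lcm = T0 = 23
Fold in T1=21: gcd(23, 21) = 1; lcm(23, 21) = 23 * 21 / 1 = 483 / 1 = 483
Fold in T2=12: gcd(483, 12) = 3; lcm(483, 12) = 483 * 12 / 3 = 5796 / 3 = 1932
Fold in T3=20: gcd(1932, 20) = 4; lcm(1932, 20) = 1932 * 20 / 4 = 38640 / 4 = 9660
Full cycle length = 9660

Answer: 9660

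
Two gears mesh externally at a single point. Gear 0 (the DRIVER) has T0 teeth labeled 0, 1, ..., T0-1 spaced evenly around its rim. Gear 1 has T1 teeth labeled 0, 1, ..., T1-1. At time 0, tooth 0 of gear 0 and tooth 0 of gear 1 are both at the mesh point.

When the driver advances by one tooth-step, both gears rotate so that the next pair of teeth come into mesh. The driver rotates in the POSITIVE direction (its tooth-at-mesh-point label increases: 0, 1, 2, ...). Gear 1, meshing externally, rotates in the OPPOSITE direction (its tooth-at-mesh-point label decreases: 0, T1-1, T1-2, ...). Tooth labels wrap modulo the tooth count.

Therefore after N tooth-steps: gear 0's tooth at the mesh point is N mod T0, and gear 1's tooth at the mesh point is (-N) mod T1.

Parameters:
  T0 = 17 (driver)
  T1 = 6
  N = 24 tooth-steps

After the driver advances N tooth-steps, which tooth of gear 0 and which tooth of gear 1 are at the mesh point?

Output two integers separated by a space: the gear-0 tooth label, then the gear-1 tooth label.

Answer: 7 0

Derivation:
Gear 0 (driver, T0=17): tooth at mesh = N mod T0
  24 = 1 * 17 + 7, so 24 mod 17 = 7
  gear 0 tooth = 7
Gear 1 (driven, T1=6): tooth at mesh = (-N) mod T1
  24 = 4 * 6 + 0, so 24 mod 6 = 0
  (-24) mod 6 = 0
Mesh after 24 steps: gear-0 tooth 7 meets gear-1 tooth 0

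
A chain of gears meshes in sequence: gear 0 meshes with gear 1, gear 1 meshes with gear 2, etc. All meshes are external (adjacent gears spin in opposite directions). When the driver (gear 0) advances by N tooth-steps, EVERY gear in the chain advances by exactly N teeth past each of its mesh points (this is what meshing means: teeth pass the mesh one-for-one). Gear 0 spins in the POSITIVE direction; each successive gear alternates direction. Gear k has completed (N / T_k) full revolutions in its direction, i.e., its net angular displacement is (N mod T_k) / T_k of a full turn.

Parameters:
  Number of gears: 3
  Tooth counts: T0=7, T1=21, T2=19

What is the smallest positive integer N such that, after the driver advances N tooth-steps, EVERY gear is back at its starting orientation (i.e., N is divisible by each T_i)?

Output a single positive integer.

Gear k returns to start when N is a multiple of T_k.
All gears at start simultaneously when N is a common multiple of [7, 21, 19]; the smallest such N is lcm(7, 21, 19).
Start: lcm = T0 = 7
Fold in T1=21: gcd(7, 21) = 7; lcm(7, 21) = 7 * 21 / 7 = 147 / 7 = 21
Fold in T2=19: gcd(21, 19) = 1; lcm(21, 19) = 21 * 19 / 1 = 399 / 1 = 399
Full cycle length = 399

Answer: 399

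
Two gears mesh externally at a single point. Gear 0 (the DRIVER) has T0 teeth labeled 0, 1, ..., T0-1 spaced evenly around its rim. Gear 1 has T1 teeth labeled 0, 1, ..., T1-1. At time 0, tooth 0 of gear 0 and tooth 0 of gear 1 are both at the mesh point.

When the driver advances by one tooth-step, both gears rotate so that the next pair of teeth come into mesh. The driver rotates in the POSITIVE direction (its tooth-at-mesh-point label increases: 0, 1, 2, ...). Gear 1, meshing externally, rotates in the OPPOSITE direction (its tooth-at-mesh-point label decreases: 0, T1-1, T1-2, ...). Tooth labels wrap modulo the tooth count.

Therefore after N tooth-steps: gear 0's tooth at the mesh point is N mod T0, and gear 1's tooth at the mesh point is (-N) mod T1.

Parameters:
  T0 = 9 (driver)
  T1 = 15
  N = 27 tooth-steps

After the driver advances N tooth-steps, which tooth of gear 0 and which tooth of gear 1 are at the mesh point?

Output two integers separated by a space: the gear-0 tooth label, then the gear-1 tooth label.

Gear 0 (driver, T0=9): tooth at mesh = N mod T0
  27 = 3 * 9 + 0, so 27 mod 9 = 0
  gear 0 tooth = 0
Gear 1 (driven, T1=15): tooth at mesh = (-N) mod T1
  27 = 1 * 15 + 12, so 27 mod 15 = 12
  (-27) mod 15 = (-12) mod 15 = 15 - 12 = 3
Mesh after 27 steps: gear-0 tooth 0 meets gear-1 tooth 3

Answer: 0 3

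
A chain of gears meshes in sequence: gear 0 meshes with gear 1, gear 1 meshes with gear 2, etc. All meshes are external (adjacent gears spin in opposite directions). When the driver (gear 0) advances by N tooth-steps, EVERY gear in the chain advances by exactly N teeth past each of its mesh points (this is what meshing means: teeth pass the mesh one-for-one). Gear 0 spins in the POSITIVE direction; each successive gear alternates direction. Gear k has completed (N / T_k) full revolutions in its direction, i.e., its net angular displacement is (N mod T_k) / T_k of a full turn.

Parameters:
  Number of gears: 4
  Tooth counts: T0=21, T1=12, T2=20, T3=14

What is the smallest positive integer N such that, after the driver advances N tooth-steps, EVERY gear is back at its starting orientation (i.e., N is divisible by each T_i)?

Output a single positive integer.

Gear k returns to start when N is a multiple of T_k.
All gears at start simultaneously when N is a common multiple of [21, 12, 20, 14]; the smallest such N is lcm(21, 12, 20, 14).
Start: lcm = T0 = 21
Fold in T1=12: gcd(21, 12) = 3; lcm(21, 12) = 21 * 12 / 3 = 252 / 3 = 84
Fold in T2=20: gcd(84, 20) = 4; lcm(84, 20) = 84 * 20 / 4 = 1680 / 4 = 420
Fold in T3=14: gcd(420, 14) = 14; lcm(420, 14) = 420 * 14 / 14 = 5880 / 14 = 420
Full cycle length = 420

Answer: 420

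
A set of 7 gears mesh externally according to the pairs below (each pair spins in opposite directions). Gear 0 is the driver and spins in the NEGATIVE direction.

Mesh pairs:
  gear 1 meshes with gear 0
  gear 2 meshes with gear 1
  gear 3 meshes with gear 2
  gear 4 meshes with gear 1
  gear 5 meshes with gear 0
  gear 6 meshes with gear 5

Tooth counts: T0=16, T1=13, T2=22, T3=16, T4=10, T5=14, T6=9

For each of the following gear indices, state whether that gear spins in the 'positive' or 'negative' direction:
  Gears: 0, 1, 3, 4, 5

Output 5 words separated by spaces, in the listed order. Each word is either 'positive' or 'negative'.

Gear 0 (driver): negative (depth 0)
  gear 1: meshes with gear 0 -> depth 1 -> positive (opposite of gear 0)
  gear 2: meshes with gear 1 -> depth 2 -> negative (opposite of gear 1)
  gear 3: meshes with gear 2 -> depth 3 -> positive (opposite of gear 2)
  gear 4: meshes with gear 1 -> depth 2 -> negative (opposite of gear 1)
  gear 5: meshes with gear 0 -> depth 1 -> positive (opposite of gear 0)
  gear 6: meshes with gear 5 -> depth 2 -> negative (opposite of gear 5)
Queried indices 0, 1, 3, 4, 5 -> negative, positive, positive, negative, positive

Answer: negative positive positive negative positive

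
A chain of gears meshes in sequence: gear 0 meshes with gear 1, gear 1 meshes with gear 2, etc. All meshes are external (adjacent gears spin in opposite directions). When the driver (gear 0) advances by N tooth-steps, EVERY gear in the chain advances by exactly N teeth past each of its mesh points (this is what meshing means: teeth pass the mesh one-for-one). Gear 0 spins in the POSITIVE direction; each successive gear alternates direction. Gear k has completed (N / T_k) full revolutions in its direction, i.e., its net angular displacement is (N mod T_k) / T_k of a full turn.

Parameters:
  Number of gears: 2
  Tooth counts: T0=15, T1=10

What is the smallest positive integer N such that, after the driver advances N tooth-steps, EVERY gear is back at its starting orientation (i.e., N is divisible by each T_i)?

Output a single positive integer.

Gear k returns to start when N is a multiple of T_k.
All gears at start simultaneously when N is a common multiple of [15, 10]; the smallest such N is lcm(15, 10).
Start: lcm = T0 = 15
Fold in T1=10: gcd(15, 10) = 5; lcm(15, 10) = 15 * 10 / 5 = 150 / 5 = 30
Full cycle length = 30

Answer: 30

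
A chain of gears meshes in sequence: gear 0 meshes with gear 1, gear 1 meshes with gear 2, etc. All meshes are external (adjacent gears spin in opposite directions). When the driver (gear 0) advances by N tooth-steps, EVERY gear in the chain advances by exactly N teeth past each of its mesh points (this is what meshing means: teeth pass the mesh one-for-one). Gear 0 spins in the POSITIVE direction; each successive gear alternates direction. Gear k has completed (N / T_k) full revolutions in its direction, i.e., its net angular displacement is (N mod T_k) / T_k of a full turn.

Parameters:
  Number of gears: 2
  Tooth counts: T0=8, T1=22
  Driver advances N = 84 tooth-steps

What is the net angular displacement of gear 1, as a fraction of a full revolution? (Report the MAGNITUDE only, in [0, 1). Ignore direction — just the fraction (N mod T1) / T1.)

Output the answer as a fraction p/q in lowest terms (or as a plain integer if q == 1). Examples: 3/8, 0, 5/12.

Answer: 9/11

Derivation:
Chain of 2 gears, tooth counts: [8, 22]
  gear 0: T0=8, direction=positive, advance = 84 mod 8 = 4 teeth = 4/8 turn
  gear 1: T1=22, direction=negative, advance = 84 mod 22 = 18 teeth = 18/22 turn
Gear 1: 84 mod 22 = 18
Fraction = 18 / 22 = 9/11 (gcd(18,22)=2) = 9/11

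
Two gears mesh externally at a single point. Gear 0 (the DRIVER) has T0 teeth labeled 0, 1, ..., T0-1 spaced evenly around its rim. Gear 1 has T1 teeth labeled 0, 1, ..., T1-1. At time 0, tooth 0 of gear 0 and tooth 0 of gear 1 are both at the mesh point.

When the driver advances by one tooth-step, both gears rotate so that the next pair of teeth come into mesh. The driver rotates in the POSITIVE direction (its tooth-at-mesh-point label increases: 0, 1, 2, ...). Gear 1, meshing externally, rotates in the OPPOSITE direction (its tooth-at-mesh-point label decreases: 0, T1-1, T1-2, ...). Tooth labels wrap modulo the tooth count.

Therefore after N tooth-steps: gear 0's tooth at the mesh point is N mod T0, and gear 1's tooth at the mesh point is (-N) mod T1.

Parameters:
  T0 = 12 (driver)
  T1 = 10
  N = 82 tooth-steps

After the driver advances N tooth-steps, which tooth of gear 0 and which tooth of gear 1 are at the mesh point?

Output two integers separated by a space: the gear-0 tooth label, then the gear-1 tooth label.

Answer: 10 8

Derivation:
Gear 0 (driver, T0=12): tooth at mesh = N mod T0
  82 = 6 * 12 + 10, so 82 mod 12 = 10
  gear 0 tooth = 10
Gear 1 (driven, T1=10): tooth at mesh = (-N) mod T1
  82 = 8 * 10 + 2, so 82 mod 10 = 2
  (-82) mod 10 = (-2) mod 10 = 10 - 2 = 8
Mesh after 82 steps: gear-0 tooth 10 meets gear-1 tooth 8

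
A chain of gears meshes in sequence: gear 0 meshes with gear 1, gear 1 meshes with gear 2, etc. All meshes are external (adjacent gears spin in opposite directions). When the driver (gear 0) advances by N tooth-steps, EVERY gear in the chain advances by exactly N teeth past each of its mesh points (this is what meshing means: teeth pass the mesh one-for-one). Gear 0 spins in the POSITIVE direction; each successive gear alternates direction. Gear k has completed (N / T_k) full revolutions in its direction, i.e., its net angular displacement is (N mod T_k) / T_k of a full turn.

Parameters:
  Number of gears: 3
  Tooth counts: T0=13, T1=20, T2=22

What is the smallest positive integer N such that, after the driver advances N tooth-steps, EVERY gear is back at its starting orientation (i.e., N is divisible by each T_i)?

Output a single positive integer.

Gear k returns to start when N is a multiple of T_k.
All gears at start simultaneously when N is a common multiple of [13, 20, 22]; the smallest such N is lcm(13, 20, 22).
Start: lcm = T0 = 13
Fold in T1=20: gcd(13, 20) = 1; lcm(13, 20) = 13 * 20 / 1 = 260 / 1 = 260
Fold in T2=22: gcd(260, 22) = 2; lcm(260, 22) = 260 * 22 / 2 = 5720 / 2 = 2860
Full cycle length = 2860

Answer: 2860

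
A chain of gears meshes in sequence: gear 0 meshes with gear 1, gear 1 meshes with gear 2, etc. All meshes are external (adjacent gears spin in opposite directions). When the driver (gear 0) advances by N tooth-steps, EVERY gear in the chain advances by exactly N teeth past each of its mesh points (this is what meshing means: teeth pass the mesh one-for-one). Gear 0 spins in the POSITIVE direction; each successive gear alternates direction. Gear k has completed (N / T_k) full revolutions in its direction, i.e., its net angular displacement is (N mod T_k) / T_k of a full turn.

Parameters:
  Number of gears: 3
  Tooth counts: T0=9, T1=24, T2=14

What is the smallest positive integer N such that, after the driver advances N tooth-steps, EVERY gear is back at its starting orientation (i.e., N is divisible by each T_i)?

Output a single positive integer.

Answer: 504

Derivation:
Gear k returns to start when N is a multiple of T_k.
All gears at start simultaneously when N is a common multiple of [9, 24, 14]; the smallest such N is lcm(9, 24, 14).
Start: lcm = T0 = 9
Fold in T1=24: gcd(9, 24) = 3; lcm(9, 24) = 9 * 24 / 3 = 216 / 3 = 72
Fold in T2=14: gcd(72, 14) = 2; lcm(72, 14) = 72 * 14 / 2 = 1008 / 2 = 504
Full cycle length = 504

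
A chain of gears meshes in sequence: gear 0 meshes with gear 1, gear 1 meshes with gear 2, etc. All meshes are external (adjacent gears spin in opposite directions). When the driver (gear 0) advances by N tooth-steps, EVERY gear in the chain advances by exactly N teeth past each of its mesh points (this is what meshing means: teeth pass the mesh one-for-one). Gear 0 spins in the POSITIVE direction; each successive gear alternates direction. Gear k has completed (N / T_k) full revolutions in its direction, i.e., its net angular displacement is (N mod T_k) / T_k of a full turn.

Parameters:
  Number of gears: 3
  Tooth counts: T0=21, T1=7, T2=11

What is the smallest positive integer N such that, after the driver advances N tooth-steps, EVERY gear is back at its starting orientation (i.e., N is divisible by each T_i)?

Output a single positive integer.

Gear k returns to start when N is a multiple of T_k.
All gears at start simultaneously when N is a common multiple of [21, 7, 11]; the smallest such N is lcm(21, 7, 11).
Start: lcm = T0 = 21
Fold in T1=7: gcd(21, 7) = 7; lcm(21, 7) = 21 * 7 / 7 = 147 / 7 = 21
Fold in T2=11: gcd(21, 11) = 1; lcm(21, 11) = 21 * 11 / 1 = 231 / 1 = 231
Full cycle length = 231

Answer: 231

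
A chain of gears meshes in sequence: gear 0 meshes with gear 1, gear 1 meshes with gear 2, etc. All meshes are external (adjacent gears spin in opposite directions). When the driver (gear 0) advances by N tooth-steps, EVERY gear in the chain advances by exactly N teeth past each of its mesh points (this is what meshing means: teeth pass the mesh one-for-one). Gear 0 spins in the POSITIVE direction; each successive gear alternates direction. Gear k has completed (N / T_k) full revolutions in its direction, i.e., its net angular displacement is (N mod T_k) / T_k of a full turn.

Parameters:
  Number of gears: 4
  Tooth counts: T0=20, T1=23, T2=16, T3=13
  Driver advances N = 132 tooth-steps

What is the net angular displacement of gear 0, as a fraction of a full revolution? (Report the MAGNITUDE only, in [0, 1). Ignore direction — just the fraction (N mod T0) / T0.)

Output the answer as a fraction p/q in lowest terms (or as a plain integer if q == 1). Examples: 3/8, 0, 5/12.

Chain of 4 gears, tooth counts: [20, 23, 16, 13]
  gear 0: T0=20, direction=positive, advance = 132 mod 20 = 12 teeth = 12/20 turn
  gear 1: T1=23, direction=negative, advance = 132 mod 23 = 17 teeth = 17/23 turn
  gear 2: T2=16, direction=positive, advance = 132 mod 16 = 4 teeth = 4/16 turn
  gear 3: T3=13, direction=negative, advance = 132 mod 13 = 2 teeth = 2/13 turn
Gear 0: 132 mod 20 = 12
Fraction = 12 / 20 = 3/5 (gcd(12,20)=4) = 3/5

Answer: 3/5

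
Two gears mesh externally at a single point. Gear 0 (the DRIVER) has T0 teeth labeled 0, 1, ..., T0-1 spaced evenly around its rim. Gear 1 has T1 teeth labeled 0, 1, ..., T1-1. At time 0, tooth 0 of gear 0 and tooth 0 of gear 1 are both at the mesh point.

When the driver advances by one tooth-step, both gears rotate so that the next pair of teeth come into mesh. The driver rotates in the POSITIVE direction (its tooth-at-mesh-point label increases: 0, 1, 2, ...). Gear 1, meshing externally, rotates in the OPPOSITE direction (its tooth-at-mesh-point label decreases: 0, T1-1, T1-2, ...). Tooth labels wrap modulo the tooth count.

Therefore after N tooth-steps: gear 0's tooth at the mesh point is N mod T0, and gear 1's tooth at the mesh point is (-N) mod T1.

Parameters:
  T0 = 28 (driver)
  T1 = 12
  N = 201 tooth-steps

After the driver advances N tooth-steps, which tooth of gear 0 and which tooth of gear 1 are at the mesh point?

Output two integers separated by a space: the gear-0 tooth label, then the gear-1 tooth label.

Gear 0 (driver, T0=28): tooth at mesh = N mod T0
  201 = 7 * 28 + 5, so 201 mod 28 = 5
  gear 0 tooth = 5
Gear 1 (driven, T1=12): tooth at mesh = (-N) mod T1
  201 = 16 * 12 + 9, so 201 mod 12 = 9
  (-201) mod 12 = (-9) mod 12 = 12 - 9 = 3
Mesh after 201 steps: gear-0 tooth 5 meets gear-1 tooth 3

Answer: 5 3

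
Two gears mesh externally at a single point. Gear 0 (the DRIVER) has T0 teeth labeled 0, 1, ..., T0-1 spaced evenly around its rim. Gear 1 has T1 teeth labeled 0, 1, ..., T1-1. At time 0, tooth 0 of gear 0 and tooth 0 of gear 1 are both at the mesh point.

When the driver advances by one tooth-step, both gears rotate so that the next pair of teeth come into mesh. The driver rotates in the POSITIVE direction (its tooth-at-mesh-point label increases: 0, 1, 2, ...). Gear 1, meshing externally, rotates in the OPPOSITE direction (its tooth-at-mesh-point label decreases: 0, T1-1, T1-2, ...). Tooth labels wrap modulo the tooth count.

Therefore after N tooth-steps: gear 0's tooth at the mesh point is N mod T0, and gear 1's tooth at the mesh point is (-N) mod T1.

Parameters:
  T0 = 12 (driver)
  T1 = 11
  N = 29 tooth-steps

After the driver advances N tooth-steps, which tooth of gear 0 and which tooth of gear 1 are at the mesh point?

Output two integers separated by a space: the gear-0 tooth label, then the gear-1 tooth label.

Answer: 5 4

Derivation:
Gear 0 (driver, T0=12): tooth at mesh = N mod T0
  29 = 2 * 12 + 5, so 29 mod 12 = 5
  gear 0 tooth = 5
Gear 1 (driven, T1=11): tooth at mesh = (-N) mod T1
  29 = 2 * 11 + 7, so 29 mod 11 = 7
  (-29) mod 11 = (-7) mod 11 = 11 - 7 = 4
Mesh after 29 steps: gear-0 tooth 5 meets gear-1 tooth 4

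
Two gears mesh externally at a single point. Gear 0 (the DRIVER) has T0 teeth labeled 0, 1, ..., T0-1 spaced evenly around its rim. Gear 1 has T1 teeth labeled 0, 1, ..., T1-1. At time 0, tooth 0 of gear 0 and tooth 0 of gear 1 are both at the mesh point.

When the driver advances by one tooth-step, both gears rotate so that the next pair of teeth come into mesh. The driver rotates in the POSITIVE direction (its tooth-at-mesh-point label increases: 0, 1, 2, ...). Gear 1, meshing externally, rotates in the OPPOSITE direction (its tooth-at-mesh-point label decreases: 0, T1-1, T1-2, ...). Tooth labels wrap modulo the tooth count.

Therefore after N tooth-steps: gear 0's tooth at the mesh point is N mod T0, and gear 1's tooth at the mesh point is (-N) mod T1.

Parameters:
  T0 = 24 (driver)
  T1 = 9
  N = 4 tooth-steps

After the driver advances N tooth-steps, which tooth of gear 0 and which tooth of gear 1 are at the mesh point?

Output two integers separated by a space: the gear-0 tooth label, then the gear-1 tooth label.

Answer: 4 5

Derivation:
Gear 0 (driver, T0=24): tooth at mesh = N mod T0
  4 = 0 * 24 + 4, so 4 mod 24 = 4
  gear 0 tooth = 4
Gear 1 (driven, T1=9): tooth at mesh = (-N) mod T1
  4 = 0 * 9 + 4, so 4 mod 9 = 4
  (-4) mod 9 = (-4) mod 9 = 9 - 4 = 5
Mesh after 4 steps: gear-0 tooth 4 meets gear-1 tooth 5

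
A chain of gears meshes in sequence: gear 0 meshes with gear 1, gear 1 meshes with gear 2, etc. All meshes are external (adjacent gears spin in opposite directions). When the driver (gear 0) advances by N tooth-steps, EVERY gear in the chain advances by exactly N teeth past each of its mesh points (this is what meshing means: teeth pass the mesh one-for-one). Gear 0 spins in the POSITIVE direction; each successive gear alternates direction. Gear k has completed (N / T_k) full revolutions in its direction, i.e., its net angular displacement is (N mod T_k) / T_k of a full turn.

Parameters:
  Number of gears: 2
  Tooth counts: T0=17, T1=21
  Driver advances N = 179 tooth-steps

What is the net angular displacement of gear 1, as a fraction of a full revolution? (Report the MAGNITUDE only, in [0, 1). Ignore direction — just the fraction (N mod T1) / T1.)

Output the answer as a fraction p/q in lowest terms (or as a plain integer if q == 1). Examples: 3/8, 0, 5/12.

Chain of 2 gears, tooth counts: [17, 21]
  gear 0: T0=17, direction=positive, advance = 179 mod 17 = 9 teeth = 9/17 turn
  gear 1: T1=21, direction=negative, advance = 179 mod 21 = 11 teeth = 11/21 turn
Gear 1: 179 mod 21 = 11
Fraction = 11 / 21 = 11/21 (gcd(11,21)=1) = 11/21

Answer: 11/21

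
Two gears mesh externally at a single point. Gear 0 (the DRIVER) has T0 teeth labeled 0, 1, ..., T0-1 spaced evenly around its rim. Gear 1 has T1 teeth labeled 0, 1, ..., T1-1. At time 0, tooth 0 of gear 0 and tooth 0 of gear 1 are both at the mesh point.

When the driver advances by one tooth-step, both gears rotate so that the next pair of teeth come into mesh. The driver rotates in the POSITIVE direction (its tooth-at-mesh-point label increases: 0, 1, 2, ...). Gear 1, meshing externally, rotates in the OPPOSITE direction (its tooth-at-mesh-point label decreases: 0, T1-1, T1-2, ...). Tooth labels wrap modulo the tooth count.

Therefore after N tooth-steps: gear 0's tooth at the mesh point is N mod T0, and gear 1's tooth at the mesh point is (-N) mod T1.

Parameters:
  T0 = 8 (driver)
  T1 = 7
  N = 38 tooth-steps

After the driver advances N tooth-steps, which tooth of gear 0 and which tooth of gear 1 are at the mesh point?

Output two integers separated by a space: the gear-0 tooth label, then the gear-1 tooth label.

Gear 0 (driver, T0=8): tooth at mesh = N mod T0
  38 = 4 * 8 + 6, so 38 mod 8 = 6
  gear 0 tooth = 6
Gear 1 (driven, T1=7): tooth at mesh = (-N) mod T1
  38 = 5 * 7 + 3, so 38 mod 7 = 3
  (-38) mod 7 = (-3) mod 7 = 7 - 3 = 4
Mesh after 38 steps: gear-0 tooth 6 meets gear-1 tooth 4

Answer: 6 4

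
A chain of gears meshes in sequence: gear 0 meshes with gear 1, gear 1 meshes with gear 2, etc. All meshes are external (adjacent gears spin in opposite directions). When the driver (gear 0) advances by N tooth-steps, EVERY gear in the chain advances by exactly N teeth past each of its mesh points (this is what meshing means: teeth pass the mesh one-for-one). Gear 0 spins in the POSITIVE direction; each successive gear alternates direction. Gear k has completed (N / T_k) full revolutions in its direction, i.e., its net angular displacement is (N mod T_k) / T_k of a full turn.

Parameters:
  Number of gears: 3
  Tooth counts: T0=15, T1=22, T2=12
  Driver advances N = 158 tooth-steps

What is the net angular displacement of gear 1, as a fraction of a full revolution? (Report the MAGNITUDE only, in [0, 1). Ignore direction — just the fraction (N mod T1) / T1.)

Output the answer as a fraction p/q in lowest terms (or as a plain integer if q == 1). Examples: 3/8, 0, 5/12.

Answer: 2/11

Derivation:
Chain of 3 gears, tooth counts: [15, 22, 12]
  gear 0: T0=15, direction=positive, advance = 158 mod 15 = 8 teeth = 8/15 turn
  gear 1: T1=22, direction=negative, advance = 158 mod 22 = 4 teeth = 4/22 turn
  gear 2: T2=12, direction=positive, advance = 158 mod 12 = 2 teeth = 2/12 turn
Gear 1: 158 mod 22 = 4
Fraction = 4 / 22 = 2/11 (gcd(4,22)=2) = 2/11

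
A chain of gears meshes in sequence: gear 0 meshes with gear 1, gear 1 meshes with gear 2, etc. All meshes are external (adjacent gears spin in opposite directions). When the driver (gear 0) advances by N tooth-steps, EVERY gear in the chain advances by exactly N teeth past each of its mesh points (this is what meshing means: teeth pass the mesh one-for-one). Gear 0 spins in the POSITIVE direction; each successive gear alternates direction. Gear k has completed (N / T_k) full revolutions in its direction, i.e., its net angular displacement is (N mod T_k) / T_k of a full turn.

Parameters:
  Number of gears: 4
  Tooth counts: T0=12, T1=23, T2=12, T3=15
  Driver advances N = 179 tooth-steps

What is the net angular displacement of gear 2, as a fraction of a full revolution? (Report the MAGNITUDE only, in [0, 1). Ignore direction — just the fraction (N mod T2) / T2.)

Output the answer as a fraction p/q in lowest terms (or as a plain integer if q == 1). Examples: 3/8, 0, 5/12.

Chain of 4 gears, tooth counts: [12, 23, 12, 15]
  gear 0: T0=12, direction=positive, advance = 179 mod 12 = 11 teeth = 11/12 turn
  gear 1: T1=23, direction=negative, advance = 179 mod 23 = 18 teeth = 18/23 turn
  gear 2: T2=12, direction=positive, advance = 179 mod 12 = 11 teeth = 11/12 turn
  gear 3: T3=15, direction=negative, advance = 179 mod 15 = 14 teeth = 14/15 turn
Gear 2: 179 mod 12 = 11
Fraction = 11 / 12 = 11/12 (gcd(11,12)=1) = 11/12

Answer: 11/12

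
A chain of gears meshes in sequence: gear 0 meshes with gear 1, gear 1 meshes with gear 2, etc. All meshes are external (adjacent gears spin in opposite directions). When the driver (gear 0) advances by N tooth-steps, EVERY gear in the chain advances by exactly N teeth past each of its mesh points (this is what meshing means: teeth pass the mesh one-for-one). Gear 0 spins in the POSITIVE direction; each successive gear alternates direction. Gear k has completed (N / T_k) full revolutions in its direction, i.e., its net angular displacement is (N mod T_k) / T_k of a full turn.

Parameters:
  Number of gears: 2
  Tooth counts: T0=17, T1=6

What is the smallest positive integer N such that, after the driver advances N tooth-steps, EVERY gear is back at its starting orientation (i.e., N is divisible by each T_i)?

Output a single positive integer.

Gear k returns to start when N is a multiple of T_k.
All gears at start simultaneously when N is a common multiple of [17, 6]; the smallest such N is lcm(17, 6).
Start: lcm = T0 = 17
Fold in T1=6: gcd(17, 6) = 1; lcm(17, 6) = 17 * 6 / 1 = 102 / 1 = 102
Full cycle length = 102

Answer: 102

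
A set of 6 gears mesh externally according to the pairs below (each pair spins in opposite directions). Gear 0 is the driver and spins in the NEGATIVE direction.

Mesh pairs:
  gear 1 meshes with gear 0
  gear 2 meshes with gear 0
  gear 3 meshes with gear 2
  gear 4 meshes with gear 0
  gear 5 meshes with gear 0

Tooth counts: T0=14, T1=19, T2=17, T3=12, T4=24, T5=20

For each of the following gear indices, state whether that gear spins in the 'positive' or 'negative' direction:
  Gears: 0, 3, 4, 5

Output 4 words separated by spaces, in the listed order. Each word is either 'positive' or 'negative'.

Gear 0 (driver): negative (depth 0)
  gear 1: meshes with gear 0 -> depth 1 -> positive (opposite of gear 0)
  gear 2: meshes with gear 0 -> depth 1 -> positive (opposite of gear 0)
  gear 3: meshes with gear 2 -> depth 2 -> negative (opposite of gear 2)
  gear 4: meshes with gear 0 -> depth 1 -> positive (opposite of gear 0)
  gear 5: meshes with gear 0 -> depth 1 -> positive (opposite of gear 0)
Queried indices 0, 3, 4, 5 -> negative, negative, positive, positive

Answer: negative negative positive positive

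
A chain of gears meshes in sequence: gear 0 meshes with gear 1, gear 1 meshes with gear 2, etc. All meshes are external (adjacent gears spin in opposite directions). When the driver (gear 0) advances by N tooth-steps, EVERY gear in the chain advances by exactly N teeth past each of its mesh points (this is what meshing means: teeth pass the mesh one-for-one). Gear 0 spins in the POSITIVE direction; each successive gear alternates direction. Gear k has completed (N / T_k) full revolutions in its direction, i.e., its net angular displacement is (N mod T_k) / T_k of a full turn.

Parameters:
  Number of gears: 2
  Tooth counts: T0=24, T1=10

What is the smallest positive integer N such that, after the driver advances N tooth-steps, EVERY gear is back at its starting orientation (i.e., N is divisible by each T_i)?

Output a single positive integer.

Answer: 120

Derivation:
Gear k returns to start when N is a multiple of T_k.
All gears at start simultaneously when N is a common multiple of [24, 10]; the smallest such N is lcm(24, 10).
Start: lcm = T0 = 24
Fold in T1=10: gcd(24, 10) = 2; lcm(24, 10) = 24 * 10 / 2 = 240 / 2 = 120
Full cycle length = 120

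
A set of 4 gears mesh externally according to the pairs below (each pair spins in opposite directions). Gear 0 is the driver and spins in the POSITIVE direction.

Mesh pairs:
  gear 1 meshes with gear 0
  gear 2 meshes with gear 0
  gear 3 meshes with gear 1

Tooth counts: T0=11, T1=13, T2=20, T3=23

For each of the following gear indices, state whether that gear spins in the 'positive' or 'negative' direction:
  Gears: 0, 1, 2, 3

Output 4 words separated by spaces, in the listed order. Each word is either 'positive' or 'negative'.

Gear 0 (driver): positive (depth 0)
  gear 1: meshes with gear 0 -> depth 1 -> negative (opposite of gear 0)
  gear 2: meshes with gear 0 -> depth 1 -> negative (opposite of gear 0)
  gear 3: meshes with gear 1 -> depth 2 -> positive (opposite of gear 1)
Queried indices 0, 1, 2, 3 -> positive, negative, negative, positive

Answer: positive negative negative positive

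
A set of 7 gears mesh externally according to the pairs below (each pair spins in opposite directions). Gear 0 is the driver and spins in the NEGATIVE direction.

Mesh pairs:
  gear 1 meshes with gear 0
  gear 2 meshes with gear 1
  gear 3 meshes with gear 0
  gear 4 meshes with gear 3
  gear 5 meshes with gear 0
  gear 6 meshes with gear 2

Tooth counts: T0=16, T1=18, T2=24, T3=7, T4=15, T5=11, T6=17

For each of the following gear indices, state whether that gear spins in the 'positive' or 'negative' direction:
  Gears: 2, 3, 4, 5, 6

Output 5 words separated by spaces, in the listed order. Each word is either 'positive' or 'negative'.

Answer: negative positive negative positive positive

Derivation:
Gear 0 (driver): negative (depth 0)
  gear 1: meshes with gear 0 -> depth 1 -> positive (opposite of gear 0)
  gear 2: meshes with gear 1 -> depth 2 -> negative (opposite of gear 1)
  gear 3: meshes with gear 0 -> depth 1 -> positive (opposite of gear 0)
  gear 4: meshes with gear 3 -> depth 2 -> negative (opposite of gear 3)
  gear 5: meshes with gear 0 -> depth 1 -> positive (opposite of gear 0)
  gear 6: meshes with gear 2 -> depth 3 -> positive (opposite of gear 2)
Queried indices 2, 3, 4, 5, 6 -> negative, positive, negative, positive, positive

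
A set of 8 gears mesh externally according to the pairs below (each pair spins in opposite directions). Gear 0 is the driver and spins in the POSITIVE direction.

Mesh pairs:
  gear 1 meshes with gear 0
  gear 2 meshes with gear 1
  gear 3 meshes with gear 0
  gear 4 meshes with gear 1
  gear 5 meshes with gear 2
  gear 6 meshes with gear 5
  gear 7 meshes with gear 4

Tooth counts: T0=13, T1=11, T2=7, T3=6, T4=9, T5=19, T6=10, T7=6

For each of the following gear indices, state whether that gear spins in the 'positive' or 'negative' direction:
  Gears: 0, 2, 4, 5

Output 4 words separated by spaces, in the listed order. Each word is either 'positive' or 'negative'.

Gear 0 (driver): positive (depth 0)
  gear 1: meshes with gear 0 -> depth 1 -> negative (opposite of gear 0)
  gear 2: meshes with gear 1 -> depth 2 -> positive (opposite of gear 1)
  gear 3: meshes with gear 0 -> depth 1 -> negative (opposite of gear 0)
  gear 4: meshes with gear 1 -> depth 2 -> positive (opposite of gear 1)
  gear 5: meshes with gear 2 -> depth 3 -> negative (opposite of gear 2)
  gear 6: meshes with gear 5 -> depth 4 -> positive (opposite of gear 5)
  gear 7: meshes with gear 4 -> depth 3 -> negative (opposite of gear 4)
Queried indices 0, 2, 4, 5 -> positive, positive, positive, negative

Answer: positive positive positive negative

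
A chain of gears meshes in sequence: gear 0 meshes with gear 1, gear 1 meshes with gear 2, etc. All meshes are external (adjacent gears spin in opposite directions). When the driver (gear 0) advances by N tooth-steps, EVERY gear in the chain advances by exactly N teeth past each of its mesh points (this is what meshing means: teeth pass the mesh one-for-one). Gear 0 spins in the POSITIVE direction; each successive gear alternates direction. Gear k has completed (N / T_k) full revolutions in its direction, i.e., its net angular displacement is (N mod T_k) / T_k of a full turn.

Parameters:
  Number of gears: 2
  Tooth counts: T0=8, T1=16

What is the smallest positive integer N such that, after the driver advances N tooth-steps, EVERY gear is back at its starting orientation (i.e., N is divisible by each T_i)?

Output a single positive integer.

Answer: 16

Derivation:
Gear k returns to start when N is a multiple of T_k.
All gears at start simultaneously when N is a common multiple of [8, 16]; the smallest such N is lcm(8, 16).
Start: lcm = T0 = 8
Fold in T1=16: gcd(8, 16) = 8; lcm(8, 16) = 8 * 16 / 8 = 128 / 8 = 16
Full cycle length = 16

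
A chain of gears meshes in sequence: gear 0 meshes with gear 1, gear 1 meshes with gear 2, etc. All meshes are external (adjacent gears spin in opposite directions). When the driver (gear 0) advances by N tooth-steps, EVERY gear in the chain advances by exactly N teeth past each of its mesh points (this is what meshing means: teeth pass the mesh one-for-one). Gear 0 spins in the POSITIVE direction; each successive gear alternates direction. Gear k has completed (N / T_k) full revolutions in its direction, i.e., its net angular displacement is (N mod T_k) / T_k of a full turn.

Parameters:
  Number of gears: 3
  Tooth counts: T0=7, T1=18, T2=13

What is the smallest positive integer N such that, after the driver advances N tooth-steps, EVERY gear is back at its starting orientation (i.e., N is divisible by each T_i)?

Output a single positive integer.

Answer: 1638

Derivation:
Gear k returns to start when N is a multiple of T_k.
All gears at start simultaneously when N is a common multiple of [7, 18, 13]; the smallest such N is lcm(7, 18, 13).
Start: lcm = T0 = 7
Fold in T1=18: gcd(7, 18) = 1; lcm(7, 18) = 7 * 18 / 1 = 126 / 1 = 126
Fold in T2=13: gcd(126, 13) = 1; lcm(126, 13) = 126 * 13 / 1 = 1638 / 1 = 1638
Full cycle length = 1638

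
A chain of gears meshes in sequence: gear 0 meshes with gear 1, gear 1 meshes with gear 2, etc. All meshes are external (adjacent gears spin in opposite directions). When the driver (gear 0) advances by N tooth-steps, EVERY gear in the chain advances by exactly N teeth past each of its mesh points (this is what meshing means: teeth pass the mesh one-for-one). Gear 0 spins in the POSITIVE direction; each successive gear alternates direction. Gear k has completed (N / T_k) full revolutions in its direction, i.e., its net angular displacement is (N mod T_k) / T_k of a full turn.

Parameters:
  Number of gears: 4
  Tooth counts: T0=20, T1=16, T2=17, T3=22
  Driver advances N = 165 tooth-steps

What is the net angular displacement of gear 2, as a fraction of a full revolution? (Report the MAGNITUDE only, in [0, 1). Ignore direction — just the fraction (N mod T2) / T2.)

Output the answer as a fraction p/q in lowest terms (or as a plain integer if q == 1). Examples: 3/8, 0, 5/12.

Chain of 4 gears, tooth counts: [20, 16, 17, 22]
  gear 0: T0=20, direction=positive, advance = 165 mod 20 = 5 teeth = 5/20 turn
  gear 1: T1=16, direction=negative, advance = 165 mod 16 = 5 teeth = 5/16 turn
  gear 2: T2=17, direction=positive, advance = 165 mod 17 = 12 teeth = 12/17 turn
  gear 3: T3=22, direction=negative, advance = 165 mod 22 = 11 teeth = 11/22 turn
Gear 2: 165 mod 17 = 12
Fraction = 12 / 17 = 12/17 (gcd(12,17)=1) = 12/17

Answer: 12/17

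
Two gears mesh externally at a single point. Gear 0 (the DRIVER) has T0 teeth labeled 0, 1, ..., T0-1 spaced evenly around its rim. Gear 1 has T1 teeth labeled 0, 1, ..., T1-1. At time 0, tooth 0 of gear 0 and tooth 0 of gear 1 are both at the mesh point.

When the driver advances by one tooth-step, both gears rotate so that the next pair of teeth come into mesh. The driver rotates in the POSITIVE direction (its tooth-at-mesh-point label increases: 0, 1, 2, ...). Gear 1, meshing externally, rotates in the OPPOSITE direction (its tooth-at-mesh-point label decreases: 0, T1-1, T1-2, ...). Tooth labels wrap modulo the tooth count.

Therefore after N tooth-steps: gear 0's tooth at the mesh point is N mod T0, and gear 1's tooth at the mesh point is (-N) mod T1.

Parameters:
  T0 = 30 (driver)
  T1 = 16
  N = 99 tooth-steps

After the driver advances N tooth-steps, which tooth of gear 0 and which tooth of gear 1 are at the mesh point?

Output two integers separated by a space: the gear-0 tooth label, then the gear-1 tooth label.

Answer: 9 13

Derivation:
Gear 0 (driver, T0=30): tooth at mesh = N mod T0
  99 = 3 * 30 + 9, so 99 mod 30 = 9
  gear 0 tooth = 9
Gear 1 (driven, T1=16): tooth at mesh = (-N) mod T1
  99 = 6 * 16 + 3, so 99 mod 16 = 3
  (-99) mod 16 = (-3) mod 16 = 16 - 3 = 13
Mesh after 99 steps: gear-0 tooth 9 meets gear-1 tooth 13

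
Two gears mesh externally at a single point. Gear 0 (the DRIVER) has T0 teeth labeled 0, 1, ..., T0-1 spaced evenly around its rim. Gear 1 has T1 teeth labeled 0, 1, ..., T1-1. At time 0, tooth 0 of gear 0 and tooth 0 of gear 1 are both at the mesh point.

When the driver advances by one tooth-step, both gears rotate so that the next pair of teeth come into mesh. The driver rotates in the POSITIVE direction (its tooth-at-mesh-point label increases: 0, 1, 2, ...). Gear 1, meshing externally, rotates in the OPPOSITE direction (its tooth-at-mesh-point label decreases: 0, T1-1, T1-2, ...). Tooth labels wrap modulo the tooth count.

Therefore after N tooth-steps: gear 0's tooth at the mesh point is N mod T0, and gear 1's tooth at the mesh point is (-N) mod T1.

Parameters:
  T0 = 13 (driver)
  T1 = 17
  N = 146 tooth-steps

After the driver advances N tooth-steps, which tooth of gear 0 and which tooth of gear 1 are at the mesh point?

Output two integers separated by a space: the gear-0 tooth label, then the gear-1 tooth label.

Answer: 3 7

Derivation:
Gear 0 (driver, T0=13): tooth at mesh = N mod T0
  146 = 11 * 13 + 3, so 146 mod 13 = 3
  gear 0 tooth = 3
Gear 1 (driven, T1=17): tooth at mesh = (-N) mod T1
  146 = 8 * 17 + 10, so 146 mod 17 = 10
  (-146) mod 17 = (-10) mod 17 = 17 - 10 = 7
Mesh after 146 steps: gear-0 tooth 3 meets gear-1 tooth 7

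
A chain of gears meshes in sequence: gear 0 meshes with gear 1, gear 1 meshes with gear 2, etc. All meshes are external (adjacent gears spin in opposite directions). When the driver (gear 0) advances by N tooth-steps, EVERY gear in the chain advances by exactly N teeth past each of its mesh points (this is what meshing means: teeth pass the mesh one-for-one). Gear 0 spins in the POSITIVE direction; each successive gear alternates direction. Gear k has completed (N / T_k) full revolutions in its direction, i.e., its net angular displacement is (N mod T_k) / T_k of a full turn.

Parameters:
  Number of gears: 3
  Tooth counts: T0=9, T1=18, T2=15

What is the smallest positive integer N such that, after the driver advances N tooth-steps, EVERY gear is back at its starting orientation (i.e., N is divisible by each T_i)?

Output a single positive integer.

Answer: 90

Derivation:
Gear k returns to start when N is a multiple of T_k.
All gears at start simultaneously when N is a common multiple of [9, 18, 15]; the smallest such N is lcm(9, 18, 15).
Start: lcm = T0 = 9
Fold in T1=18: gcd(9, 18) = 9; lcm(9, 18) = 9 * 18 / 9 = 162 / 9 = 18
Fold in T2=15: gcd(18, 15) = 3; lcm(18, 15) = 18 * 15 / 3 = 270 / 3 = 90
Full cycle length = 90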